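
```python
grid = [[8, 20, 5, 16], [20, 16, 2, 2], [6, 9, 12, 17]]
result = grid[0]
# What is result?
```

grid has 3 rows. Row 0 is [8, 20, 5, 16].

[8, 20, 5, 16]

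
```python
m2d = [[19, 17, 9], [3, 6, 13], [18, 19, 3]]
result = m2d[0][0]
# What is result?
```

m2d[0] = [19, 17, 9]. Taking column 0 of that row yields 19.

19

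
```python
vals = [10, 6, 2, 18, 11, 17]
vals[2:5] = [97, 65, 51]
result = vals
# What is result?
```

vals starts as [10, 6, 2, 18, 11, 17] (length 6). The slice vals[2:5] covers indices [2, 3, 4] with values [2, 18, 11]. Replacing that slice with [97, 65, 51] (same length) produces [10, 6, 97, 65, 51, 17].

[10, 6, 97, 65, 51, 17]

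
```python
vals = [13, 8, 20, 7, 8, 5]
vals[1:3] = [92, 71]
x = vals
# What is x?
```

vals starts as [13, 8, 20, 7, 8, 5] (length 6). The slice vals[1:3] covers indices [1, 2] with values [8, 20]. Replacing that slice with [92, 71] (same length) produces [13, 92, 71, 7, 8, 5].

[13, 92, 71, 7, 8, 5]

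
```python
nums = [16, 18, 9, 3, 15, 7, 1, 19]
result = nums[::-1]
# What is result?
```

nums has length 8. The slice nums[::-1] selects indices [7, 6, 5, 4, 3, 2, 1, 0] (7->19, 6->1, 5->7, 4->15, 3->3, 2->9, 1->18, 0->16), giving [19, 1, 7, 15, 3, 9, 18, 16].

[19, 1, 7, 15, 3, 9, 18, 16]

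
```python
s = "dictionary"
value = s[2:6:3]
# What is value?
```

s has length 10. The slice s[2:6:3] selects indices [2, 5] (2->'c', 5->'o'), giving 'co'.

'co'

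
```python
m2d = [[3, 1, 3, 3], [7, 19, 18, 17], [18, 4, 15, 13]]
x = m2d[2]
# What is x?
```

m2d has 3 rows. Row 2 is [18, 4, 15, 13].

[18, 4, 15, 13]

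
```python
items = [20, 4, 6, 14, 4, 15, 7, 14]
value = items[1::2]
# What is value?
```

items has length 8. The slice items[1::2] selects indices [1, 3, 5, 7] (1->4, 3->14, 5->15, 7->14), giving [4, 14, 15, 14].

[4, 14, 15, 14]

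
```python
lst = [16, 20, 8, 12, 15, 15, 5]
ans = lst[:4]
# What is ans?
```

lst has length 7. The slice lst[:4] selects indices [0, 1, 2, 3] (0->16, 1->20, 2->8, 3->12), giving [16, 20, 8, 12].

[16, 20, 8, 12]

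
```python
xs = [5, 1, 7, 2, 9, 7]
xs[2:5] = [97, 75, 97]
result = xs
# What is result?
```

xs starts as [5, 1, 7, 2, 9, 7] (length 6). The slice xs[2:5] covers indices [2, 3, 4] with values [7, 2, 9]. Replacing that slice with [97, 75, 97] (same length) produces [5, 1, 97, 75, 97, 7].

[5, 1, 97, 75, 97, 7]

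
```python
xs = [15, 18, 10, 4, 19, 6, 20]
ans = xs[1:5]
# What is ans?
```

xs has length 7. The slice xs[1:5] selects indices [1, 2, 3, 4] (1->18, 2->10, 3->4, 4->19), giving [18, 10, 4, 19].

[18, 10, 4, 19]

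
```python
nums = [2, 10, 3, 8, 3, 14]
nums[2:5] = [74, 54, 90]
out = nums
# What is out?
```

nums starts as [2, 10, 3, 8, 3, 14] (length 6). The slice nums[2:5] covers indices [2, 3, 4] with values [3, 8, 3]. Replacing that slice with [74, 54, 90] (same length) produces [2, 10, 74, 54, 90, 14].

[2, 10, 74, 54, 90, 14]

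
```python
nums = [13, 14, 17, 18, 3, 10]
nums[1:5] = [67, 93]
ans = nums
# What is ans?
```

nums starts as [13, 14, 17, 18, 3, 10] (length 6). The slice nums[1:5] covers indices [1, 2, 3, 4] with values [14, 17, 18, 3]. Replacing that slice with [67, 93] (different length) produces [13, 67, 93, 10].

[13, 67, 93, 10]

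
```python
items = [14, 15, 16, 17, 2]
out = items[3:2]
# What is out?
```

items has length 5. The slice items[3:2] resolves to an empty index range, so the result is [].

[]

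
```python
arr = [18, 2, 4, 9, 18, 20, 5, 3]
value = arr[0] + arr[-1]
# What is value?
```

arr has length 8. arr[0] = 18.
arr has length 8. Negative index -1 maps to positive index 8 + (-1) = 7. arr[7] = 3.
Sum: 18 + 3 = 21.

21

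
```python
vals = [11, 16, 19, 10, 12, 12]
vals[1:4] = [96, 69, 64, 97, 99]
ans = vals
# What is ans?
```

vals starts as [11, 16, 19, 10, 12, 12] (length 6). The slice vals[1:4] covers indices [1, 2, 3] with values [16, 19, 10]. Replacing that slice with [96, 69, 64, 97, 99] (different length) produces [11, 96, 69, 64, 97, 99, 12, 12].

[11, 96, 69, 64, 97, 99, 12, 12]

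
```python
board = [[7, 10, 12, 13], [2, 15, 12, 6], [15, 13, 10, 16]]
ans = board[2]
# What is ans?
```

board has 3 rows. Row 2 is [15, 13, 10, 16].

[15, 13, 10, 16]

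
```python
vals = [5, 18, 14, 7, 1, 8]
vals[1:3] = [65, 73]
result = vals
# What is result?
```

vals starts as [5, 18, 14, 7, 1, 8] (length 6). The slice vals[1:3] covers indices [1, 2] with values [18, 14]. Replacing that slice with [65, 73] (same length) produces [5, 65, 73, 7, 1, 8].

[5, 65, 73, 7, 1, 8]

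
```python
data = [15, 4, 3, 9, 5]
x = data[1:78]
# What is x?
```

data has length 5. The slice data[1:78] selects indices [1, 2, 3, 4] (1->4, 2->3, 3->9, 4->5), giving [4, 3, 9, 5].

[4, 3, 9, 5]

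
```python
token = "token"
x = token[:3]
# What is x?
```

token has length 5. The slice token[:3] selects indices [0, 1, 2] (0->'t', 1->'o', 2->'k'), giving 'tok'.

'tok'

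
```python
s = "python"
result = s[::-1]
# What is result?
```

s has length 6. The slice s[::-1] selects indices [5, 4, 3, 2, 1, 0] (5->'n', 4->'o', 3->'h', 2->'t', 1->'y', 0->'p'), giving 'nohtyp'.

'nohtyp'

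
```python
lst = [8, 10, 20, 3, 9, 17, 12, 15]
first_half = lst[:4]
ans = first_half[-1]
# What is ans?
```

lst has length 8. The slice lst[:4] selects indices [0, 1, 2, 3] (0->8, 1->10, 2->20, 3->3), giving [8, 10, 20, 3]. So first_half = [8, 10, 20, 3]. Then first_half[-1] = 3.

3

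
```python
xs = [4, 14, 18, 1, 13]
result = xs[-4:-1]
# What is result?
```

xs has length 5. The slice xs[-4:-1] selects indices [1, 2, 3] (1->14, 2->18, 3->1), giving [14, 18, 1].

[14, 18, 1]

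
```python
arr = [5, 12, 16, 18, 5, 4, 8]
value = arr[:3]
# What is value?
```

arr has length 7. The slice arr[:3] selects indices [0, 1, 2] (0->5, 1->12, 2->16), giving [5, 12, 16].

[5, 12, 16]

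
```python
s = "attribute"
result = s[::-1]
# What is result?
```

s has length 9. The slice s[::-1] selects indices [8, 7, 6, 5, 4, 3, 2, 1, 0] (8->'e', 7->'t', 6->'u', 5->'b', 4->'i', 3->'r', 2->'t', 1->'t', 0->'a'), giving 'etubirtta'.

'etubirtta'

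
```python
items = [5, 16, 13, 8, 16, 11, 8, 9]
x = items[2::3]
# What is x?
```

items has length 8. The slice items[2::3] selects indices [2, 5] (2->13, 5->11), giving [13, 11].

[13, 11]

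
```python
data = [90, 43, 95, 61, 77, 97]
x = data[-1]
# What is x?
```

data has length 6. Negative index -1 maps to positive index 6 + (-1) = 5. data[5] = 97.

97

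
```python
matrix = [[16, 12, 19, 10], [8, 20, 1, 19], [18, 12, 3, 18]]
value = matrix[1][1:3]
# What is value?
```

matrix[1] = [8, 20, 1, 19]. matrix[1] has length 4. The slice matrix[1][1:3] selects indices [1, 2] (1->20, 2->1), giving [20, 1].

[20, 1]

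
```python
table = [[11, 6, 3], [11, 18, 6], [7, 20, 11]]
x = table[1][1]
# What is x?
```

table[1] = [11, 18, 6]. Taking column 1 of that row yields 18.

18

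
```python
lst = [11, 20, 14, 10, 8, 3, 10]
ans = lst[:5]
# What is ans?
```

lst has length 7. The slice lst[:5] selects indices [0, 1, 2, 3, 4] (0->11, 1->20, 2->14, 3->10, 4->8), giving [11, 20, 14, 10, 8].

[11, 20, 14, 10, 8]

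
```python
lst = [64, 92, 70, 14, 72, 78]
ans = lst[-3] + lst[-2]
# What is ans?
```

lst has length 6. Negative index -3 maps to positive index 6 + (-3) = 3. lst[3] = 14.
lst has length 6. Negative index -2 maps to positive index 6 + (-2) = 4. lst[4] = 72.
Sum: 14 + 72 = 86.

86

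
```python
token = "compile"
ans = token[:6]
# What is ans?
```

token has length 7. The slice token[:6] selects indices [0, 1, 2, 3, 4, 5] (0->'c', 1->'o', 2->'m', 3->'p', 4->'i', 5->'l'), giving 'compil'.

'compil'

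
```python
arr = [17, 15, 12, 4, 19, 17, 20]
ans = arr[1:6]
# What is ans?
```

arr has length 7. The slice arr[1:6] selects indices [1, 2, 3, 4, 5] (1->15, 2->12, 3->4, 4->19, 5->17), giving [15, 12, 4, 19, 17].

[15, 12, 4, 19, 17]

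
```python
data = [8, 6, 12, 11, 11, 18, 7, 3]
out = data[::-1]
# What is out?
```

data has length 8. The slice data[::-1] selects indices [7, 6, 5, 4, 3, 2, 1, 0] (7->3, 6->7, 5->18, 4->11, 3->11, 2->12, 1->6, 0->8), giving [3, 7, 18, 11, 11, 12, 6, 8].

[3, 7, 18, 11, 11, 12, 6, 8]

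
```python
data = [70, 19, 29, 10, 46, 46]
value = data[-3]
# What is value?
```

data has length 6. Negative index -3 maps to positive index 6 + (-3) = 3. data[3] = 10.

10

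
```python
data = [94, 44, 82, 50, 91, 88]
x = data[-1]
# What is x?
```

data has length 6. Negative index -1 maps to positive index 6 + (-1) = 5. data[5] = 88.

88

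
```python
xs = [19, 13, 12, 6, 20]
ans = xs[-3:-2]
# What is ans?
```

xs has length 5. The slice xs[-3:-2] selects indices [2] (2->12), giving [12].

[12]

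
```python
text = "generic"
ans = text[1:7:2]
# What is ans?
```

text has length 7. The slice text[1:7:2] selects indices [1, 3, 5] (1->'e', 3->'e', 5->'i'), giving 'eei'.

'eei'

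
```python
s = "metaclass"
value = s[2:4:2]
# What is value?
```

s has length 9. The slice s[2:4:2] selects indices [2] (2->'t'), giving 't'.

't'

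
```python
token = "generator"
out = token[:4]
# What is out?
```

token has length 9. The slice token[:4] selects indices [0, 1, 2, 3] (0->'g', 1->'e', 2->'n', 3->'e'), giving 'gene'.

'gene'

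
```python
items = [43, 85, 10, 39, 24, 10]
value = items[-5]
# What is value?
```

items has length 6. Negative index -5 maps to positive index 6 + (-5) = 1. items[1] = 85.

85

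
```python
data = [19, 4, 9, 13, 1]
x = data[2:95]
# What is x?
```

data has length 5. The slice data[2:95] selects indices [2, 3, 4] (2->9, 3->13, 4->1), giving [9, 13, 1].

[9, 13, 1]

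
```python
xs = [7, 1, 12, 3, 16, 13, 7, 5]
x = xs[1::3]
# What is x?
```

xs has length 8. The slice xs[1::3] selects indices [1, 4, 7] (1->1, 4->16, 7->5), giving [1, 16, 5].

[1, 16, 5]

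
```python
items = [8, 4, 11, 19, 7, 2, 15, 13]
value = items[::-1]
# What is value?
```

items has length 8. The slice items[::-1] selects indices [7, 6, 5, 4, 3, 2, 1, 0] (7->13, 6->15, 5->2, 4->7, 3->19, 2->11, 1->4, 0->8), giving [13, 15, 2, 7, 19, 11, 4, 8].

[13, 15, 2, 7, 19, 11, 4, 8]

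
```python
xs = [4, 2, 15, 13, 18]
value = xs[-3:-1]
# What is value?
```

xs has length 5. The slice xs[-3:-1] selects indices [2, 3] (2->15, 3->13), giving [15, 13].

[15, 13]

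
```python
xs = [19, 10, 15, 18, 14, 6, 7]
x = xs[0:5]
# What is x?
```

xs has length 7. The slice xs[0:5] selects indices [0, 1, 2, 3, 4] (0->19, 1->10, 2->15, 3->18, 4->14), giving [19, 10, 15, 18, 14].

[19, 10, 15, 18, 14]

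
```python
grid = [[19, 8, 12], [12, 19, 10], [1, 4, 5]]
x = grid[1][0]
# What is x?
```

grid[1] = [12, 19, 10]. Taking column 0 of that row yields 12.

12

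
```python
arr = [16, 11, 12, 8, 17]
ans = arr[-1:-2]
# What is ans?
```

arr has length 5. The slice arr[-1:-2] resolves to an empty index range, so the result is [].

[]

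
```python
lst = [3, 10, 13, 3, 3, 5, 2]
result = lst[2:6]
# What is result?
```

lst has length 7. The slice lst[2:6] selects indices [2, 3, 4, 5] (2->13, 3->3, 4->3, 5->5), giving [13, 3, 3, 5].

[13, 3, 3, 5]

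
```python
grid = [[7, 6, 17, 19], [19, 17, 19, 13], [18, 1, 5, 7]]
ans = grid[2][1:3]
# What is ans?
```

grid[2] = [18, 1, 5, 7]. grid[2] has length 4. The slice grid[2][1:3] selects indices [1, 2] (1->1, 2->5), giving [1, 5].

[1, 5]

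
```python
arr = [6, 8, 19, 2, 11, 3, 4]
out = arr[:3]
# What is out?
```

arr has length 7. The slice arr[:3] selects indices [0, 1, 2] (0->6, 1->8, 2->19), giving [6, 8, 19].

[6, 8, 19]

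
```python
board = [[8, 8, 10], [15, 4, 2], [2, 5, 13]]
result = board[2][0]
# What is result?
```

board[2] = [2, 5, 13]. Taking column 0 of that row yields 2.

2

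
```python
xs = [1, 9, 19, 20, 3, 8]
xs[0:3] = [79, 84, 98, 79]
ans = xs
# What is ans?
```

xs starts as [1, 9, 19, 20, 3, 8] (length 6). The slice xs[0:3] covers indices [0, 1, 2] with values [1, 9, 19]. Replacing that slice with [79, 84, 98, 79] (different length) produces [79, 84, 98, 79, 20, 3, 8].

[79, 84, 98, 79, 20, 3, 8]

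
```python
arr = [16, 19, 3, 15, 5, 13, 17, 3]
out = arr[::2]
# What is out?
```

arr has length 8. The slice arr[::2] selects indices [0, 2, 4, 6] (0->16, 2->3, 4->5, 6->17), giving [16, 3, 5, 17].

[16, 3, 5, 17]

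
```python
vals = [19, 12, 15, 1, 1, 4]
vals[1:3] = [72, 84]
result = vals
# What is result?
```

vals starts as [19, 12, 15, 1, 1, 4] (length 6). The slice vals[1:3] covers indices [1, 2] with values [12, 15]. Replacing that slice with [72, 84] (same length) produces [19, 72, 84, 1, 1, 4].

[19, 72, 84, 1, 1, 4]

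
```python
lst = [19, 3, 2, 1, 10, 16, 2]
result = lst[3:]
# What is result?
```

lst has length 7. The slice lst[3:] selects indices [3, 4, 5, 6] (3->1, 4->10, 5->16, 6->2), giving [1, 10, 16, 2].

[1, 10, 16, 2]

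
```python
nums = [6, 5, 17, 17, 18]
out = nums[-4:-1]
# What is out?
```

nums has length 5. The slice nums[-4:-1] selects indices [1, 2, 3] (1->5, 2->17, 3->17), giving [5, 17, 17].

[5, 17, 17]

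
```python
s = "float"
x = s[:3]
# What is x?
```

s has length 5. The slice s[:3] selects indices [0, 1, 2] (0->'f', 1->'l', 2->'o'), giving 'flo'.

'flo'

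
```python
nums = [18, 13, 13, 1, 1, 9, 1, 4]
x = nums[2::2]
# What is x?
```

nums has length 8. The slice nums[2::2] selects indices [2, 4, 6] (2->13, 4->1, 6->1), giving [13, 1, 1].

[13, 1, 1]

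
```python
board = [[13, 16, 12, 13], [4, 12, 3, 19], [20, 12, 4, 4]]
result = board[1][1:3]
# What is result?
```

board[1] = [4, 12, 3, 19]. board[1] has length 4. The slice board[1][1:3] selects indices [1, 2] (1->12, 2->3), giving [12, 3].

[12, 3]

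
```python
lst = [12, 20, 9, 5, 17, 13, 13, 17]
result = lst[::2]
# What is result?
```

lst has length 8. The slice lst[::2] selects indices [0, 2, 4, 6] (0->12, 2->9, 4->17, 6->13), giving [12, 9, 17, 13].

[12, 9, 17, 13]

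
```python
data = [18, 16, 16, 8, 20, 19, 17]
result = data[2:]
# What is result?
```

data has length 7. The slice data[2:] selects indices [2, 3, 4, 5, 6] (2->16, 3->8, 4->20, 5->19, 6->17), giving [16, 8, 20, 19, 17].

[16, 8, 20, 19, 17]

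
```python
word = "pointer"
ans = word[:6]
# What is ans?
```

word has length 7. The slice word[:6] selects indices [0, 1, 2, 3, 4, 5] (0->'p', 1->'o', 2->'i', 3->'n', 4->'t', 5->'e'), giving 'pointe'.

'pointe'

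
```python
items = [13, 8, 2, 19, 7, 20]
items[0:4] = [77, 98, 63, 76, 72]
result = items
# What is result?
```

items starts as [13, 8, 2, 19, 7, 20] (length 6). The slice items[0:4] covers indices [0, 1, 2, 3] with values [13, 8, 2, 19]. Replacing that slice with [77, 98, 63, 76, 72] (different length) produces [77, 98, 63, 76, 72, 7, 20].

[77, 98, 63, 76, 72, 7, 20]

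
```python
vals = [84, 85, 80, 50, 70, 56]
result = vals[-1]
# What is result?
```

vals has length 6. Negative index -1 maps to positive index 6 + (-1) = 5. vals[5] = 56.

56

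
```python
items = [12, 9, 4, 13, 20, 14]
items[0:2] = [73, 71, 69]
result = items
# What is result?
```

items starts as [12, 9, 4, 13, 20, 14] (length 6). The slice items[0:2] covers indices [0, 1] with values [12, 9]. Replacing that slice with [73, 71, 69] (different length) produces [73, 71, 69, 4, 13, 20, 14].

[73, 71, 69, 4, 13, 20, 14]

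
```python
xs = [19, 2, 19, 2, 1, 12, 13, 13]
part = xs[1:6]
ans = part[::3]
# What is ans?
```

xs has length 8. The slice xs[1:6] selects indices [1, 2, 3, 4, 5] (1->2, 2->19, 3->2, 4->1, 5->12), giving [2, 19, 2, 1, 12]. So part = [2, 19, 2, 1, 12]. part has length 5. The slice part[::3] selects indices [0, 3] (0->2, 3->1), giving [2, 1].

[2, 1]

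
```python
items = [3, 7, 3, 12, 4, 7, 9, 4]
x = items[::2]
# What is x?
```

items has length 8. The slice items[::2] selects indices [0, 2, 4, 6] (0->3, 2->3, 4->4, 6->9), giving [3, 3, 4, 9].

[3, 3, 4, 9]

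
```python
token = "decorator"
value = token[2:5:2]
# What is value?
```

token has length 9. The slice token[2:5:2] selects indices [2, 4] (2->'c', 4->'r'), giving 'cr'.

'cr'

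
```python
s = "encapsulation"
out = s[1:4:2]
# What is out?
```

s has length 13. The slice s[1:4:2] selects indices [1, 3] (1->'n', 3->'a'), giving 'na'.

'na'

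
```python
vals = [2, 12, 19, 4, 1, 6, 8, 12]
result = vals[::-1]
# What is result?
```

vals has length 8. The slice vals[::-1] selects indices [7, 6, 5, 4, 3, 2, 1, 0] (7->12, 6->8, 5->6, 4->1, 3->4, 2->19, 1->12, 0->2), giving [12, 8, 6, 1, 4, 19, 12, 2].

[12, 8, 6, 1, 4, 19, 12, 2]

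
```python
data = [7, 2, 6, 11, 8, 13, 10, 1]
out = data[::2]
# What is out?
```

data has length 8. The slice data[::2] selects indices [0, 2, 4, 6] (0->7, 2->6, 4->8, 6->10), giving [7, 6, 8, 10].

[7, 6, 8, 10]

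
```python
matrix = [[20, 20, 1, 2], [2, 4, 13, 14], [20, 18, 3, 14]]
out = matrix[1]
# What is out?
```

matrix has 3 rows. Row 1 is [2, 4, 13, 14].

[2, 4, 13, 14]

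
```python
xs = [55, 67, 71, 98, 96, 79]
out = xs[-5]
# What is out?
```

xs has length 6. Negative index -5 maps to positive index 6 + (-5) = 1. xs[1] = 67.

67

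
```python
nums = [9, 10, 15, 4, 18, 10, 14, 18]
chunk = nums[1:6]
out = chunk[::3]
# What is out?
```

nums has length 8. The slice nums[1:6] selects indices [1, 2, 3, 4, 5] (1->10, 2->15, 3->4, 4->18, 5->10), giving [10, 15, 4, 18, 10]. So chunk = [10, 15, 4, 18, 10]. chunk has length 5. The slice chunk[::3] selects indices [0, 3] (0->10, 3->18), giving [10, 18].

[10, 18]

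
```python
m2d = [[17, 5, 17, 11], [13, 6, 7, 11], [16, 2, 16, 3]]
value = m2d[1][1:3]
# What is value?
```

m2d[1] = [13, 6, 7, 11]. m2d[1] has length 4. The slice m2d[1][1:3] selects indices [1, 2] (1->6, 2->7), giving [6, 7].

[6, 7]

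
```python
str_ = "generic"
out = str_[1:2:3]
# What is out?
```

str_ has length 7. The slice str_[1:2:3] selects indices [1] (1->'e'), giving 'e'.

'e'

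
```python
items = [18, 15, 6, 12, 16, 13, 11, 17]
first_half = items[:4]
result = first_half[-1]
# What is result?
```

items has length 8. The slice items[:4] selects indices [0, 1, 2, 3] (0->18, 1->15, 2->6, 3->12), giving [18, 15, 6, 12]. So first_half = [18, 15, 6, 12]. Then first_half[-1] = 12.

12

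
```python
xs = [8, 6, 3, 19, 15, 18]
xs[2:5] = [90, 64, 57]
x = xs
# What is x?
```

xs starts as [8, 6, 3, 19, 15, 18] (length 6). The slice xs[2:5] covers indices [2, 3, 4] with values [3, 19, 15]. Replacing that slice with [90, 64, 57] (same length) produces [8, 6, 90, 64, 57, 18].

[8, 6, 90, 64, 57, 18]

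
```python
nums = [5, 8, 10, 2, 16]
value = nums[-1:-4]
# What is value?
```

nums has length 5. The slice nums[-1:-4] resolves to an empty index range, so the result is [].

[]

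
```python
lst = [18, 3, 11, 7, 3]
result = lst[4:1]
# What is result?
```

lst has length 5. The slice lst[4:1] resolves to an empty index range, so the result is [].

[]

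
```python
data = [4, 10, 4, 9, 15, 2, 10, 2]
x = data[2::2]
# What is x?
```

data has length 8. The slice data[2::2] selects indices [2, 4, 6] (2->4, 4->15, 6->10), giving [4, 15, 10].

[4, 15, 10]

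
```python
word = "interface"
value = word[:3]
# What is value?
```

word has length 9. The slice word[:3] selects indices [0, 1, 2] (0->'i', 1->'n', 2->'t'), giving 'int'.

'int'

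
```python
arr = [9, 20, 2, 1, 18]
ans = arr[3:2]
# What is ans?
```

arr has length 5. The slice arr[3:2] resolves to an empty index range, so the result is [].

[]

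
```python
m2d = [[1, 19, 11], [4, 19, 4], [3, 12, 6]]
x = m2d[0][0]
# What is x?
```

m2d[0] = [1, 19, 11]. Taking column 0 of that row yields 1.

1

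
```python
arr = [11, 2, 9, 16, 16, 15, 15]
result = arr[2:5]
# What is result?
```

arr has length 7. The slice arr[2:5] selects indices [2, 3, 4] (2->9, 3->16, 4->16), giving [9, 16, 16].

[9, 16, 16]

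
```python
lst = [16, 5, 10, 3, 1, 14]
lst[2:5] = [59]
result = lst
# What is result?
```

lst starts as [16, 5, 10, 3, 1, 14] (length 6). The slice lst[2:5] covers indices [2, 3, 4] with values [10, 3, 1]. Replacing that slice with [59] (different length) produces [16, 5, 59, 14].

[16, 5, 59, 14]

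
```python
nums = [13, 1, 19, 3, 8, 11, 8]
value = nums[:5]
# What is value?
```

nums has length 7. The slice nums[:5] selects indices [0, 1, 2, 3, 4] (0->13, 1->1, 2->19, 3->3, 4->8), giving [13, 1, 19, 3, 8].

[13, 1, 19, 3, 8]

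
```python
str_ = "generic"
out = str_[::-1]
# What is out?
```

str_ has length 7. The slice str_[::-1] selects indices [6, 5, 4, 3, 2, 1, 0] (6->'c', 5->'i', 4->'r', 3->'e', 2->'n', 1->'e', 0->'g'), giving 'cireneg'.

'cireneg'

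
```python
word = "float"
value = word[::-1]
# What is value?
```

word has length 5. The slice word[::-1] selects indices [4, 3, 2, 1, 0] (4->'t', 3->'a', 2->'o', 1->'l', 0->'f'), giving 'taolf'.

'taolf'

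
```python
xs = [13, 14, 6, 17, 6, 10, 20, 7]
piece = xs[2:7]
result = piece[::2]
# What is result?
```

xs has length 8. The slice xs[2:7] selects indices [2, 3, 4, 5, 6] (2->6, 3->17, 4->6, 5->10, 6->20), giving [6, 17, 6, 10, 20]. So piece = [6, 17, 6, 10, 20]. piece has length 5. The slice piece[::2] selects indices [0, 2, 4] (0->6, 2->6, 4->20), giving [6, 6, 20].

[6, 6, 20]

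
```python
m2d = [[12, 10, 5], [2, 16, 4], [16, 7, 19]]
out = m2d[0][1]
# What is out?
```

m2d[0] = [12, 10, 5]. Taking column 1 of that row yields 10.

10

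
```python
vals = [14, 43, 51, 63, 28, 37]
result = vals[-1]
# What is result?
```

vals has length 6. Negative index -1 maps to positive index 6 + (-1) = 5. vals[5] = 37.

37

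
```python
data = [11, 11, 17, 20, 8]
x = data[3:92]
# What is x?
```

data has length 5. The slice data[3:92] selects indices [3, 4] (3->20, 4->8), giving [20, 8].

[20, 8]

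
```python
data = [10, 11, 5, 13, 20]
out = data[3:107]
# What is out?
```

data has length 5. The slice data[3:107] selects indices [3, 4] (3->13, 4->20), giving [13, 20].

[13, 20]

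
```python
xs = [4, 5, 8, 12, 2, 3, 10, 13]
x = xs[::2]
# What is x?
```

xs has length 8. The slice xs[::2] selects indices [0, 2, 4, 6] (0->4, 2->8, 4->2, 6->10), giving [4, 8, 2, 10].

[4, 8, 2, 10]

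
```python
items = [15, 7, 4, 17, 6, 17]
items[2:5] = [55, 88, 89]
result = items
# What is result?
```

items starts as [15, 7, 4, 17, 6, 17] (length 6). The slice items[2:5] covers indices [2, 3, 4] with values [4, 17, 6]. Replacing that slice with [55, 88, 89] (same length) produces [15, 7, 55, 88, 89, 17].

[15, 7, 55, 88, 89, 17]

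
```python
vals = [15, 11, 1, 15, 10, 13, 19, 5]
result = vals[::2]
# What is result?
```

vals has length 8. The slice vals[::2] selects indices [0, 2, 4, 6] (0->15, 2->1, 4->10, 6->19), giving [15, 1, 10, 19].

[15, 1, 10, 19]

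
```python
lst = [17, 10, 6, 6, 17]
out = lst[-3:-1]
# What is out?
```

lst has length 5. The slice lst[-3:-1] selects indices [2, 3] (2->6, 3->6), giving [6, 6].

[6, 6]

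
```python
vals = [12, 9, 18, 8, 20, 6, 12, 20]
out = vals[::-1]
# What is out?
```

vals has length 8. The slice vals[::-1] selects indices [7, 6, 5, 4, 3, 2, 1, 0] (7->20, 6->12, 5->6, 4->20, 3->8, 2->18, 1->9, 0->12), giving [20, 12, 6, 20, 8, 18, 9, 12].

[20, 12, 6, 20, 8, 18, 9, 12]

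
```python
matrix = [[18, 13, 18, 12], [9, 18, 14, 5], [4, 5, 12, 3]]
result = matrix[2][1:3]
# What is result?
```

matrix[2] = [4, 5, 12, 3]. matrix[2] has length 4. The slice matrix[2][1:3] selects indices [1, 2] (1->5, 2->12), giving [5, 12].

[5, 12]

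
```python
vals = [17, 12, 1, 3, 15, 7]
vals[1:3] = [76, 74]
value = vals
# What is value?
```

vals starts as [17, 12, 1, 3, 15, 7] (length 6). The slice vals[1:3] covers indices [1, 2] with values [12, 1]. Replacing that slice with [76, 74] (same length) produces [17, 76, 74, 3, 15, 7].

[17, 76, 74, 3, 15, 7]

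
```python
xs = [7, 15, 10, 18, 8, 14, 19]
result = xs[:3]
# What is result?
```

xs has length 7. The slice xs[:3] selects indices [0, 1, 2] (0->7, 1->15, 2->10), giving [7, 15, 10].

[7, 15, 10]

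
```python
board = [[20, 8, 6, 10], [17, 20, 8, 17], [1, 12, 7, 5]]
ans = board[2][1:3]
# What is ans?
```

board[2] = [1, 12, 7, 5]. board[2] has length 4. The slice board[2][1:3] selects indices [1, 2] (1->12, 2->7), giving [12, 7].

[12, 7]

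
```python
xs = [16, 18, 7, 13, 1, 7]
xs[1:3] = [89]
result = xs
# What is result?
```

xs starts as [16, 18, 7, 13, 1, 7] (length 6). The slice xs[1:3] covers indices [1, 2] with values [18, 7]. Replacing that slice with [89] (different length) produces [16, 89, 13, 1, 7].

[16, 89, 13, 1, 7]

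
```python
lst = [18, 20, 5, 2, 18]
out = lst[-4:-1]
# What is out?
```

lst has length 5. The slice lst[-4:-1] selects indices [1, 2, 3] (1->20, 2->5, 3->2), giving [20, 5, 2].

[20, 5, 2]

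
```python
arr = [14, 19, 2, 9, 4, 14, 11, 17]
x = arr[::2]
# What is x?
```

arr has length 8. The slice arr[::2] selects indices [0, 2, 4, 6] (0->14, 2->2, 4->4, 6->11), giving [14, 2, 4, 11].

[14, 2, 4, 11]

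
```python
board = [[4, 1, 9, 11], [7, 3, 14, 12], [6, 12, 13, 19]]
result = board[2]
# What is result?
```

board has 3 rows. Row 2 is [6, 12, 13, 19].

[6, 12, 13, 19]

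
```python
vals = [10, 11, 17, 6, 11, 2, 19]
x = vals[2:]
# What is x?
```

vals has length 7. The slice vals[2:] selects indices [2, 3, 4, 5, 6] (2->17, 3->6, 4->11, 5->2, 6->19), giving [17, 6, 11, 2, 19].

[17, 6, 11, 2, 19]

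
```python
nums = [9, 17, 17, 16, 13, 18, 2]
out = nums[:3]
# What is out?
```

nums has length 7. The slice nums[:3] selects indices [0, 1, 2] (0->9, 1->17, 2->17), giving [9, 17, 17].

[9, 17, 17]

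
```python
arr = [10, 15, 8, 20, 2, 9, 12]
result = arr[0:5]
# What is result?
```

arr has length 7. The slice arr[0:5] selects indices [0, 1, 2, 3, 4] (0->10, 1->15, 2->8, 3->20, 4->2), giving [10, 15, 8, 20, 2].

[10, 15, 8, 20, 2]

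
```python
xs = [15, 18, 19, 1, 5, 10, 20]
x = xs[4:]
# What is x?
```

xs has length 7. The slice xs[4:] selects indices [4, 5, 6] (4->5, 5->10, 6->20), giving [5, 10, 20].

[5, 10, 20]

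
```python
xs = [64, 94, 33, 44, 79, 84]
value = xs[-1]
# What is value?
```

xs has length 6. Negative index -1 maps to positive index 6 + (-1) = 5. xs[5] = 84.

84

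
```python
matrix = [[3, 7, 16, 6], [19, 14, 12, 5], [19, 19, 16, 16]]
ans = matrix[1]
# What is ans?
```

matrix has 3 rows. Row 1 is [19, 14, 12, 5].

[19, 14, 12, 5]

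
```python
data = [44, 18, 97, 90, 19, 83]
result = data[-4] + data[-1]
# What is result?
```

data has length 6. Negative index -4 maps to positive index 6 + (-4) = 2. data[2] = 97.
data has length 6. Negative index -1 maps to positive index 6 + (-1) = 5. data[5] = 83.
Sum: 97 + 83 = 180.

180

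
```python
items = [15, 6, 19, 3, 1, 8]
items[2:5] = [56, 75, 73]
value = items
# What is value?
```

items starts as [15, 6, 19, 3, 1, 8] (length 6). The slice items[2:5] covers indices [2, 3, 4] with values [19, 3, 1]. Replacing that slice with [56, 75, 73] (same length) produces [15, 6, 56, 75, 73, 8].

[15, 6, 56, 75, 73, 8]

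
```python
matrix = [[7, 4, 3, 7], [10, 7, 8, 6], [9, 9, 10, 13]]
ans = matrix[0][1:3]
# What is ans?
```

matrix[0] = [7, 4, 3, 7]. matrix[0] has length 4. The slice matrix[0][1:3] selects indices [1, 2] (1->4, 2->3), giving [4, 3].

[4, 3]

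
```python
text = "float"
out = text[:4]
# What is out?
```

text has length 5. The slice text[:4] selects indices [0, 1, 2, 3] (0->'f', 1->'l', 2->'o', 3->'a'), giving 'floa'.

'floa'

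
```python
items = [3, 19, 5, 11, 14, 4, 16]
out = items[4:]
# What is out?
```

items has length 7. The slice items[4:] selects indices [4, 5, 6] (4->14, 5->4, 6->16), giving [14, 4, 16].

[14, 4, 16]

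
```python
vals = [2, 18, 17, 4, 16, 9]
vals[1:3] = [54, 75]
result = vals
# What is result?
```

vals starts as [2, 18, 17, 4, 16, 9] (length 6). The slice vals[1:3] covers indices [1, 2] with values [18, 17]. Replacing that slice with [54, 75] (same length) produces [2, 54, 75, 4, 16, 9].

[2, 54, 75, 4, 16, 9]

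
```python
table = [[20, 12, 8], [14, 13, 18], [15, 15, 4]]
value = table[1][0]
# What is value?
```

table[1] = [14, 13, 18]. Taking column 0 of that row yields 14.

14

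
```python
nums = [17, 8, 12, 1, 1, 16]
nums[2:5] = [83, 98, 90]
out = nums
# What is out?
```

nums starts as [17, 8, 12, 1, 1, 16] (length 6). The slice nums[2:5] covers indices [2, 3, 4] with values [12, 1, 1]. Replacing that slice with [83, 98, 90] (same length) produces [17, 8, 83, 98, 90, 16].

[17, 8, 83, 98, 90, 16]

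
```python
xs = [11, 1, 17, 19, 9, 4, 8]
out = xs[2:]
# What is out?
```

xs has length 7. The slice xs[2:] selects indices [2, 3, 4, 5, 6] (2->17, 3->19, 4->9, 5->4, 6->8), giving [17, 19, 9, 4, 8].

[17, 19, 9, 4, 8]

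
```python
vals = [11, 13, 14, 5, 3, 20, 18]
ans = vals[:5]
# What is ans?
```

vals has length 7. The slice vals[:5] selects indices [0, 1, 2, 3, 4] (0->11, 1->13, 2->14, 3->5, 4->3), giving [11, 13, 14, 5, 3].

[11, 13, 14, 5, 3]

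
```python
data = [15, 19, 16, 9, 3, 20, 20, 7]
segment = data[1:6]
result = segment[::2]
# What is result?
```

data has length 8. The slice data[1:6] selects indices [1, 2, 3, 4, 5] (1->19, 2->16, 3->9, 4->3, 5->20), giving [19, 16, 9, 3, 20]. So segment = [19, 16, 9, 3, 20]. segment has length 5. The slice segment[::2] selects indices [0, 2, 4] (0->19, 2->9, 4->20), giving [19, 9, 20].

[19, 9, 20]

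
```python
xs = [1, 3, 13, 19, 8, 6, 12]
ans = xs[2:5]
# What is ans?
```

xs has length 7. The slice xs[2:5] selects indices [2, 3, 4] (2->13, 3->19, 4->8), giving [13, 19, 8].

[13, 19, 8]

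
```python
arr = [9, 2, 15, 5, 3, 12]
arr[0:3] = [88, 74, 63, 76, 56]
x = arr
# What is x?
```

arr starts as [9, 2, 15, 5, 3, 12] (length 6). The slice arr[0:3] covers indices [0, 1, 2] with values [9, 2, 15]. Replacing that slice with [88, 74, 63, 76, 56] (different length) produces [88, 74, 63, 76, 56, 5, 3, 12].

[88, 74, 63, 76, 56, 5, 3, 12]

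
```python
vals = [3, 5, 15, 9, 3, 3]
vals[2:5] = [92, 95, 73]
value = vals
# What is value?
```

vals starts as [3, 5, 15, 9, 3, 3] (length 6). The slice vals[2:5] covers indices [2, 3, 4] with values [15, 9, 3]. Replacing that slice with [92, 95, 73] (same length) produces [3, 5, 92, 95, 73, 3].

[3, 5, 92, 95, 73, 3]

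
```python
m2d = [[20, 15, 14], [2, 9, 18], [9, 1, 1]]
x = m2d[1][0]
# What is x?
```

m2d[1] = [2, 9, 18]. Taking column 0 of that row yields 2.

2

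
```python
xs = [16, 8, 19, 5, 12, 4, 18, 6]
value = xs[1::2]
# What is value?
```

xs has length 8. The slice xs[1::2] selects indices [1, 3, 5, 7] (1->8, 3->5, 5->4, 7->6), giving [8, 5, 4, 6].

[8, 5, 4, 6]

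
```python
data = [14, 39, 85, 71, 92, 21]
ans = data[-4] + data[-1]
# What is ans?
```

data has length 6. Negative index -4 maps to positive index 6 + (-4) = 2. data[2] = 85.
data has length 6. Negative index -1 maps to positive index 6 + (-1) = 5. data[5] = 21.
Sum: 85 + 21 = 106.

106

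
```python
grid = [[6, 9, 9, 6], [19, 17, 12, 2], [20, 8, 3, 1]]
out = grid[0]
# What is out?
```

grid has 3 rows. Row 0 is [6, 9, 9, 6].

[6, 9, 9, 6]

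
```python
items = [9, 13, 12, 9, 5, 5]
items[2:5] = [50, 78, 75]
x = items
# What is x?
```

items starts as [9, 13, 12, 9, 5, 5] (length 6). The slice items[2:5] covers indices [2, 3, 4] with values [12, 9, 5]. Replacing that slice with [50, 78, 75] (same length) produces [9, 13, 50, 78, 75, 5].

[9, 13, 50, 78, 75, 5]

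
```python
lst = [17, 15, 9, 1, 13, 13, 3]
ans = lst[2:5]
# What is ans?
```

lst has length 7. The slice lst[2:5] selects indices [2, 3, 4] (2->9, 3->1, 4->13), giving [9, 1, 13].

[9, 1, 13]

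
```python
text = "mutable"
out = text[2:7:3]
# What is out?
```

text has length 7. The slice text[2:7:3] selects indices [2, 5] (2->'t', 5->'l'), giving 'tl'.

'tl'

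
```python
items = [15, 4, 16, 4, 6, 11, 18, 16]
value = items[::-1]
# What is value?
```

items has length 8. The slice items[::-1] selects indices [7, 6, 5, 4, 3, 2, 1, 0] (7->16, 6->18, 5->11, 4->6, 3->4, 2->16, 1->4, 0->15), giving [16, 18, 11, 6, 4, 16, 4, 15].

[16, 18, 11, 6, 4, 16, 4, 15]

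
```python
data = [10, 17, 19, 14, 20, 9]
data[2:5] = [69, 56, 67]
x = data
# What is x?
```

data starts as [10, 17, 19, 14, 20, 9] (length 6). The slice data[2:5] covers indices [2, 3, 4] with values [19, 14, 20]. Replacing that slice with [69, 56, 67] (same length) produces [10, 17, 69, 56, 67, 9].

[10, 17, 69, 56, 67, 9]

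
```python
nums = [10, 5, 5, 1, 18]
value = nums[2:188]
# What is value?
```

nums has length 5. The slice nums[2:188] selects indices [2, 3, 4] (2->5, 3->1, 4->18), giving [5, 1, 18].

[5, 1, 18]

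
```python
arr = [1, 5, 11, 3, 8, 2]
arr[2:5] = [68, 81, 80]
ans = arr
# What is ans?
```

arr starts as [1, 5, 11, 3, 8, 2] (length 6). The slice arr[2:5] covers indices [2, 3, 4] with values [11, 3, 8]. Replacing that slice with [68, 81, 80] (same length) produces [1, 5, 68, 81, 80, 2].

[1, 5, 68, 81, 80, 2]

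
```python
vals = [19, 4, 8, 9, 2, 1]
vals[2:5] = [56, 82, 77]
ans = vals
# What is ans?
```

vals starts as [19, 4, 8, 9, 2, 1] (length 6). The slice vals[2:5] covers indices [2, 3, 4] with values [8, 9, 2]. Replacing that slice with [56, 82, 77] (same length) produces [19, 4, 56, 82, 77, 1].

[19, 4, 56, 82, 77, 1]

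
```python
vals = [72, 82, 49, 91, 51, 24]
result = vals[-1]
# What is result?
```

vals has length 6. Negative index -1 maps to positive index 6 + (-1) = 5. vals[5] = 24.

24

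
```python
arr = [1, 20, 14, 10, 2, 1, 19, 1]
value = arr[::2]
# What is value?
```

arr has length 8. The slice arr[::2] selects indices [0, 2, 4, 6] (0->1, 2->14, 4->2, 6->19), giving [1, 14, 2, 19].

[1, 14, 2, 19]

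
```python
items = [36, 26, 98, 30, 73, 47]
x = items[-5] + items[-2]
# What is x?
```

items has length 6. Negative index -5 maps to positive index 6 + (-5) = 1. items[1] = 26.
items has length 6. Negative index -2 maps to positive index 6 + (-2) = 4. items[4] = 73.
Sum: 26 + 73 = 99.

99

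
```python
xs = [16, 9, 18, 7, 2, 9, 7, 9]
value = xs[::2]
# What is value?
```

xs has length 8. The slice xs[::2] selects indices [0, 2, 4, 6] (0->16, 2->18, 4->2, 6->7), giving [16, 18, 2, 7].

[16, 18, 2, 7]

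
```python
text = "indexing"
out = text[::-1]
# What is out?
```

text has length 8. The slice text[::-1] selects indices [7, 6, 5, 4, 3, 2, 1, 0] (7->'g', 6->'n', 5->'i', 4->'x', 3->'e', 2->'d', 1->'n', 0->'i'), giving 'gnixedni'.

'gnixedni'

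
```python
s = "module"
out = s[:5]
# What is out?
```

s has length 6. The slice s[:5] selects indices [0, 1, 2, 3, 4] (0->'m', 1->'o', 2->'d', 3->'u', 4->'l'), giving 'modul'.

'modul'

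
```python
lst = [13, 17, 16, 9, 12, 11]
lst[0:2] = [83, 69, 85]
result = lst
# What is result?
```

lst starts as [13, 17, 16, 9, 12, 11] (length 6). The slice lst[0:2] covers indices [0, 1] with values [13, 17]. Replacing that slice with [83, 69, 85] (different length) produces [83, 69, 85, 16, 9, 12, 11].

[83, 69, 85, 16, 9, 12, 11]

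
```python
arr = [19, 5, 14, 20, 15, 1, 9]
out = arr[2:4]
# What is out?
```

arr has length 7. The slice arr[2:4] selects indices [2, 3] (2->14, 3->20), giving [14, 20].

[14, 20]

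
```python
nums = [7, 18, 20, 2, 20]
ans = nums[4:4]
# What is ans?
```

nums has length 5. The slice nums[4:4] resolves to an empty index range, so the result is [].

[]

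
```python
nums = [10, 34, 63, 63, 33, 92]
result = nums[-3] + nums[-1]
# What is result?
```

nums has length 6. Negative index -3 maps to positive index 6 + (-3) = 3. nums[3] = 63.
nums has length 6. Negative index -1 maps to positive index 6 + (-1) = 5. nums[5] = 92.
Sum: 63 + 92 = 155.

155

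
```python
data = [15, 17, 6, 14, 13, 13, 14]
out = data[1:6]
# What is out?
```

data has length 7. The slice data[1:6] selects indices [1, 2, 3, 4, 5] (1->17, 2->6, 3->14, 4->13, 5->13), giving [17, 6, 14, 13, 13].

[17, 6, 14, 13, 13]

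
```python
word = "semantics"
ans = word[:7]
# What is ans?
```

word has length 9. The slice word[:7] selects indices [0, 1, 2, 3, 4, 5, 6] (0->'s', 1->'e', 2->'m', 3->'a', 4->'n', 5->'t', 6->'i'), giving 'semanti'.

'semanti'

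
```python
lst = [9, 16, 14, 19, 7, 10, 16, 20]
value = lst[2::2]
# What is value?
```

lst has length 8. The slice lst[2::2] selects indices [2, 4, 6] (2->14, 4->7, 6->16), giving [14, 7, 16].

[14, 7, 16]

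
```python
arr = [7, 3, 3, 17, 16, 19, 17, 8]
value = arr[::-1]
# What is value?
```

arr has length 8. The slice arr[::-1] selects indices [7, 6, 5, 4, 3, 2, 1, 0] (7->8, 6->17, 5->19, 4->16, 3->17, 2->3, 1->3, 0->7), giving [8, 17, 19, 16, 17, 3, 3, 7].

[8, 17, 19, 16, 17, 3, 3, 7]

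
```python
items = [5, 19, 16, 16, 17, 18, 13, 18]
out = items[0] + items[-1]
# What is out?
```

items has length 8. items[0] = 5.
items has length 8. Negative index -1 maps to positive index 8 + (-1) = 7. items[7] = 18.
Sum: 5 + 18 = 23.

23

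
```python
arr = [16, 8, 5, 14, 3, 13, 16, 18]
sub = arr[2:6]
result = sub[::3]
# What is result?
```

arr has length 8. The slice arr[2:6] selects indices [2, 3, 4, 5] (2->5, 3->14, 4->3, 5->13), giving [5, 14, 3, 13]. So sub = [5, 14, 3, 13]. sub has length 4. The slice sub[::3] selects indices [0, 3] (0->5, 3->13), giving [5, 13].

[5, 13]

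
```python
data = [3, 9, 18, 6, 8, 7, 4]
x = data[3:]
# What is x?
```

data has length 7. The slice data[3:] selects indices [3, 4, 5, 6] (3->6, 4->8, 5->7, 6->4), giving [6, 8, 7, 4].

[6, 8, 7, 4]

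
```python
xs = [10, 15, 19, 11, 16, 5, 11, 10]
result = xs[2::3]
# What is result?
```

xs has length 8. The slice xs[2::3] selects indices [2, 5] (2->19, 5->5), giving [19, 5].

[19, 5]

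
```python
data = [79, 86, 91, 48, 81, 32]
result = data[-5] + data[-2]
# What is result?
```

data has length 6. Negative index -5 maps to positive index 6 + (-5) = 1. data[1] = 86.
data has length 6. Negative index -2 maps to positive index 6 + (-2) = 4. data[4] = 81.
Sum: 86 + 81 = 167.

167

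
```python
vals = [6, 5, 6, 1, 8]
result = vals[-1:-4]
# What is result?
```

vals has length 5. The slice vals[-1:-4] resolves to an empty index range, so the result is [].

[]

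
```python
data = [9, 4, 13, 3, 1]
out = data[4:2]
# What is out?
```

data has length 5. The slice data[4:2] resolves to an empty index range, so the result is [].

[]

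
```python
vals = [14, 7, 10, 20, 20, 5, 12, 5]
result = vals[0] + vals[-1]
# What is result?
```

vals has length 8. vals[0] = 14.
vals has length 8. Negative index -1 maps to positive index 8 + (-1) = 7. vals[7] = 5.
Sum: 14 + 5 = 19.

19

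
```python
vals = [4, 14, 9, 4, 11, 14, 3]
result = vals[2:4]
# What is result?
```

vals has length 7. The slice vals[2:4] selects indices [2, 3] (2->9, 3->4), giving [9, 4].

[9, 4]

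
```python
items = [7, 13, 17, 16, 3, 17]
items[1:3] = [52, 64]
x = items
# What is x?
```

items starts as [7, 13, 17, 16, 3, 17] (length 6). The slice items[1:3] covers indices [1, 2] with values [13, 17]. Replacing that slice with [52, 64] (same length) produces [7, 52, 64, 16, 3, 17].

[7, 52, 64, 16, 3, 17]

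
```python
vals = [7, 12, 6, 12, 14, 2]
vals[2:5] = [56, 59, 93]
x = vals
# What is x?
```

vals starts as [7, 12, 6, 12, 14, 2] (length 6). The slice vals[2:5] covers indices [2, 3, 4] with values [6, 12, 14]. Replacing that slice with [56, 59, 93] (same length) produces [7, 12, 56, 59, 93, 2].

[7, 12, 56, 59, 93, 2]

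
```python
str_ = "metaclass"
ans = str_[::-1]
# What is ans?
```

str_ has length 9. The slice str_[::-1] selects indices [8, 7, 6, 5, 4, 3, 2, 1, 0] (8->'s', 7->'s', 6->'a', 5->'l', 4->'c', 3->'a', 2->'t', 1->'e', 0->'m'), giving 'ssalcatem'.

'ssalcatem'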